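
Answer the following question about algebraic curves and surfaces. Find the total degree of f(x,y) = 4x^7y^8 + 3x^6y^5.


Examine each term for its total degree (sum of exponents).
  Term '4x^7y^8' has total degree 7+8 = 15.
  Term '3x^6y^5' has total degree 6+5 = 11.
The maximum total degree among all terms is 15.

15


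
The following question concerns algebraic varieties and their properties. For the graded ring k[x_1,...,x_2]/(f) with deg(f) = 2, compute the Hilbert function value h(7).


For R = k[x_1,...,x_n]/(f) with f homogeneous of degree e:
The Hilbert series is (1 - t^e)/(1 - t)^n.
So h(d) = C(d+n-1, n-1) - C(d-e+n-1, n-1) for d >= e.
With n=2, e=2, d=7:
C(7+2-1, 2-1) = C(8, 1) = 8
C(7-2+2-1, 2-1) = C(6, 1) = 6
h(7) = 8 - 6 = 2

2


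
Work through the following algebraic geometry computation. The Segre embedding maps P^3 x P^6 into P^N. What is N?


The Segre embedding maps P^m x P^n into P^N via
all products of coordinates from each factor.
N = (m+1)(n+1) - 1
N = (3+1)(6+1) - 1
N = 4*7 - 1
N = 28 - 1 = 27

27


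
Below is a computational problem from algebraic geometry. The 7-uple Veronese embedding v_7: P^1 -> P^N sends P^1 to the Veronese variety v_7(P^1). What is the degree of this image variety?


The Veronese variety v_7(P^1) has degree d^r.
d^r = 7^1 = 7

7


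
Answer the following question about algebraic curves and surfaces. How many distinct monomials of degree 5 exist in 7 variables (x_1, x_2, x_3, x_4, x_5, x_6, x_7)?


The number of degree-5 monomials in 7 variables is C(d+n-1, n-1).
= C(5+7-1, 7-1) = C(11, 6)
= 462

462


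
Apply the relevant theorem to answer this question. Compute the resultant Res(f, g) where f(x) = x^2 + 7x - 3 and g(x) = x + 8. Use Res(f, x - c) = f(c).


For Res(f, x - c), we evaluate f at x = c.
f(-8) = (-8)^2 + 7*(-8) - 3
= 64 - 56 - 3
= 8 - 3 = 5
Res(f, g) = 5

5


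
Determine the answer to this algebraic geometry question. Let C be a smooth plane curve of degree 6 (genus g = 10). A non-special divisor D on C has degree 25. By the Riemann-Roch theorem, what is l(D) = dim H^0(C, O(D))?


First, compute the genus of a smooth plane curve of degree 6:
g = (d-1)(d-2)/2 = (6-1)(6-2)/2 = 10
For a non-special divisor D (i.e., h^1(D) = 0), Riemann-Roch gives:
l(D) = deg(D) - g + 1
Since deg(D) = 25 >= 2g - 1 = 19, D is non-special.
l(D) = 25 - 10 + 1 = 16

16


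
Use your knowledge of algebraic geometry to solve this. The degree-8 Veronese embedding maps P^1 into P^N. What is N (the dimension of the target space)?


The Veronese embedding v_d: P^n -> P^N maps each point to all
degree-d monomials in n+1 homogeneous coordinates.
N = C(n+d, d) - 1
N = C(1+8, 8) - 1
N = C(9, 8) - 1
C(9, 8) = 9
N = 9 - 1 = 8

8


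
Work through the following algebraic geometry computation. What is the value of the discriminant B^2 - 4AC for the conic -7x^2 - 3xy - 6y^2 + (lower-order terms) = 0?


The discriminant of a conic Ax^2 + Bxy + Cy^2 + ... = 0 is B^2 - 4AC.
B^2 = (-3)^2 = 9
4AC = 4*(-7)*(-6) = 168
Discriminant = 9 - 168 = -159

-159


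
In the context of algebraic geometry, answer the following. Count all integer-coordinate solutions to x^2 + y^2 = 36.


Systematically check integer values of x where x^2 <= 36.
For each valid x, check if 36 - x^2 is a perfect square.
x=0: 36 - 0 = 36, sqrt = 6 (valid)
x=6: 36 - 36 = 0, sqrt = 0 (valid)
Total integer solutions found: 4

4


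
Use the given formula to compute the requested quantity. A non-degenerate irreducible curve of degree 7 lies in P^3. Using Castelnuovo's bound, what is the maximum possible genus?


Castelnuovo's bound: write d - 1 = m(r-1) + epsilon with 0 <= epsilon < r-1.
d - 1 = 7 - 1 = 6
r - 1 = 3 - 1 = 2
6 = 3*2 + 0, so m = 3, epsilon = 0
pi(d, r) = m(m-1)(r-1)/2 + m*epsilon
= 3*2*2/2 + 3*0
= 12/2 + 0
= 6 + 0 = 6

6


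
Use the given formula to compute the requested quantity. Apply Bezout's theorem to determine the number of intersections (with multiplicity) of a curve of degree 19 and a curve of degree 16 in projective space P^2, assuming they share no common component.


Bezout's theorem states the intersection count equals the product of degrees.
Intersection count = 19 * 16 = 304

304


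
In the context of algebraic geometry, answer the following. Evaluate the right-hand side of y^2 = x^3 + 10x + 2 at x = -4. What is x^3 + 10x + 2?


Compute x^3 + 10x + 2 at x = -4:
x^3 = (-4)^3 = -64
10*x = 10*(-4) = -40
Sum: -64 - 40 + 2 = -102

-102


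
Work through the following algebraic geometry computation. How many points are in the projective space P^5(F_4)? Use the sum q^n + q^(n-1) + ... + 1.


P^5(F_4) has (q^(n+1) - 1)/(q - 1) points.
= 4^5 + 4^4 + 4^3 + 4^2 + 4^1 + 4^0
= 1024 + 256 + 64 + 16 + 4 + 1
= 1365

1365


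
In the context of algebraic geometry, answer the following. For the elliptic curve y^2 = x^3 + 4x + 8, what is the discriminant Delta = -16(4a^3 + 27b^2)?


Compute each component:
4a^3 = 4*4^3 = 4*64 = 256
27b^2 = 27*8^2 = 27*64 = 1728
4a^3 + 27b^2 = 256 + 1728 = 1984
Delta = -16*1984 = -31744

-31744


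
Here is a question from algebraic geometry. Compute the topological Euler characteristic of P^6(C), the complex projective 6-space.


The complex projective space P^6 has one cell in each even real dimension 0, 2, ..., 12.
The cohomology groups are H^{2k}(P^6) = Z for k = 0,...,6, and 0 otherwise.
Euler characteristic = sum of Betti numbers = 1 per even-dimensional cohomology group.
chi(P^6) = 6 + 1 = 7

7


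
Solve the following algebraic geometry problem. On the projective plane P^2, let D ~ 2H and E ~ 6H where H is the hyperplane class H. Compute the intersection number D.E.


Using bilinearity of the intersection pairing on the projective plane P^2:
(aH).(bH) = ab * (H.H)
We have H^2 = 1 (Bezout).
D.E = (2H).(6H) = 2*6*1
= 12*1
= 12

12


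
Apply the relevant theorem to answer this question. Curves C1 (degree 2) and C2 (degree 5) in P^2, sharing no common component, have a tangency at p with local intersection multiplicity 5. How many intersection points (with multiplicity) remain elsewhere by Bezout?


By Bezout's theorem, the total intersection number is d1 * d2.
Total = 2 * 5 = 10
Intersection multiplicity at p = 5
Remaining intersections = 10 - 5 = 5

5


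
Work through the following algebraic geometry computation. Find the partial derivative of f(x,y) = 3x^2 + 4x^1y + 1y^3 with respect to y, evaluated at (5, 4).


df/dy = 4*x^1 + 3*1*y^2
At (5,4): 4*5^1 + 3*1*4^2
= 20 + 48
= 68

68


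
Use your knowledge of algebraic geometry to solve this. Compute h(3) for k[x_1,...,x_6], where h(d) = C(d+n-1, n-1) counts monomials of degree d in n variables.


The Hilbert function for the polynomial ring in 6 variables is:
h(d) = C(d+n-1, n-1)
h(3) = C(3+6-1, 6-1) = C(8, 5)
= 8! / (5! * 3!)
= 56

56


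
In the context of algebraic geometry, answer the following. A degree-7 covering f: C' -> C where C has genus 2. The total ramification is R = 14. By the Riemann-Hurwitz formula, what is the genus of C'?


Riemann-Hurwitz formula: 2g' - 2 = d(2g - 2) + R
Given: d = 7, g = 2, R = 14
2g' - 2 = 7*(2*2 - 2) + 14
2g' - 2 = 7*2 + 14
2g' - 2 = 14 + 14 = 28
2g' = 30
g' = 15

15


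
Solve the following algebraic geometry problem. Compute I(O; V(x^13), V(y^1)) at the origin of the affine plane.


The intersection multiplicity of V(x^a) and V(y^b) at the origin is:
I(O; V(x^13), V(y^1)) = dim_k(k[x,y]/(x^13, y^1))
A basis for k[x,y]/(x^13, y^1) is the set of monomials x^i * y^j
where 0 <= i < 13 and 0 <= j < 1.
The number of such monomials is 13 * 1 = 13

13


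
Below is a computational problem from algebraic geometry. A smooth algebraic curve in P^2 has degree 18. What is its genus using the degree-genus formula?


Using the genus formula for smooth plane curves:
g = (d-1)(d-2)/2
g = (18-1)(18-2)/2
g = 17*16/2
g = 272/2 = 136

136


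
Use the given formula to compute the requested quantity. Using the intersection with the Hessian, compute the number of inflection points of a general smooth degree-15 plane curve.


For a general smooth plane curve C of degree d, the inflection points are
the intersection of C with its Hessian curve, which has degree 3(d-2).
By Bezout, the total intersection number is d * 3(d-2) = 15 * 39 = 585.
For a general curve every flex is ordinary, so each contributes
multiplicity 1 to C·Hess(C), and the number of distinct inflection
points is 3d(d-2).
Inflection points = 3*15*(15-2) = 3*15*13 = 585

585


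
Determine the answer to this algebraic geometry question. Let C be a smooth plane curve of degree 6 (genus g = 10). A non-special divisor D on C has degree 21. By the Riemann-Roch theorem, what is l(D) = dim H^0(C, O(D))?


First, compute the genus of a smooth plane curve of degree 6:
g = (d-1)(d-2)/2 = (6-1)(6-2)/2 = 10
For a non-special divisor D (i.e., h^1(D) = 0), Riemann-Roch gives:
l(D) = deg(D) - g + 1
Since deg(D) = 21 >= 2g - 1 = 19, D is non-special.
l(D) = 21 - 10 + 1 = 12

12


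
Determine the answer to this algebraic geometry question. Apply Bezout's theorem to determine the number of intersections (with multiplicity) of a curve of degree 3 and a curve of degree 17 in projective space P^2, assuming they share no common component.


Bezout's theorem states the intersection count equals the product of degrees.
Intersection count = 3 * 17 = 51

51


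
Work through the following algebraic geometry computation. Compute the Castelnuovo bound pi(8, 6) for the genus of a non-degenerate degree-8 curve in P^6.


Castelnuovo's bound: write d - 1 = m(r-1) + epsilon with 0 <= epsilon < r-1.
d - 1 = 8 - 1 = 7
r - 1 = 6 - 1 = 5
7 = 1*5 + 2, so m = 1, epsilon = 2
pi(d, r) = m(m-1)(r-1)/2 + m*epsilon
= 1*0*5/2 + 1*2
= 0/2 + 2
= 0 + 2 = 2

2


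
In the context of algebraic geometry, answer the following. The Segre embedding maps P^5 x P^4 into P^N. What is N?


The Segre embedding maps P^m x P^n into P^N via
all products of coordinates from each factor.
N = (m+1)(n+1) - 1
N = (5+1)(4+1) - 1
N = 6*5 - 1
N = 30 - 1 = 29

29


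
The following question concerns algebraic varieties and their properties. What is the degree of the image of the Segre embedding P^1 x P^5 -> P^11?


The degree of the Segre variety P^1 x P^5 is C(m+n, m).
= C(6, 1)
= 6

6


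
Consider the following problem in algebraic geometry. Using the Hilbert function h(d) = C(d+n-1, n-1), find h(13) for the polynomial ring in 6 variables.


The Hilbert function for the polynomial ring in 6 variables is:
h(d) = C(d+n-1, n-1)
h(13) = C(13+6-1, 6-1) = C(18, 5)
= 18! / (5! * 13!)
= 8568

8568


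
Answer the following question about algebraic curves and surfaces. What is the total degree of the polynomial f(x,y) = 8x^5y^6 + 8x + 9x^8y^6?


Examine each term for its total degree (sum of exponents).
  Term '8x^5y^6' has total degree 5+6 = 11.
  Term '8x' has total degree 1+0 = 1.
  Term '9x^8y^6' has total degree 8+6 = 14.
The maximum total degree among all terms is 14.

14


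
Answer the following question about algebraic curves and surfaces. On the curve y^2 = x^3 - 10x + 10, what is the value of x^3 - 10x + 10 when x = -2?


Compute x^3 - 10x + 10 at x = -2:
x^3 = (-2)^3 = -8
(-10)*x = (-10)*(-2) = 20
Sum: -8 + 20 + 10 = 22

22


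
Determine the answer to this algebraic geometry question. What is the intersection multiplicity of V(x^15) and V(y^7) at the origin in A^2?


The intersection multiplicity of V(x^a) and V(y^b) at the origin is:
I(O; V(x^15), V(y^7)) = dim_k(k[x,y]/(x^15, y^7))
A basis for k[x,y]/(x^15, y^7) is the set of monomials x^i * y^j
where 0 <= i < 15 and 0 <= j < 7.
The number of such monomials is 15 * 7 = 105

105


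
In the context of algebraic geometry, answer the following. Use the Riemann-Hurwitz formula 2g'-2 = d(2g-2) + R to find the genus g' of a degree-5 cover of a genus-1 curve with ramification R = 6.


Riemann-Hurwitz formula: 2g' - 2 = d(2g - 2) + R
Given: d = 5, g = 1, R = 6
2g' - 2 = 5*(2*1 - 2) + 6
2g' - 2 = 5*0 + 6
2g' - 2 = 0 + 6 = 6
2g' = 8
g' = 4

4


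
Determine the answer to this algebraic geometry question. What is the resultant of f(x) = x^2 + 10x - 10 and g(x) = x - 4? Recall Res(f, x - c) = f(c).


For Res(f, x - c), we evaluate f at x = c.
f(4) = 4^2 + 10*4 - 10
= 16 + 40 - 10
= 56 - 10 = 46
Res(f, g) = 46

46


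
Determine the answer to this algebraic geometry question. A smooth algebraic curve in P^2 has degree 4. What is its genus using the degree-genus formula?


Using the genus formula for smooth plane curves:
g = (d-1)(d-2)/2
g = (4-1)(4-2)/2
g = 3*2/2
g = 6/2 = 3

3


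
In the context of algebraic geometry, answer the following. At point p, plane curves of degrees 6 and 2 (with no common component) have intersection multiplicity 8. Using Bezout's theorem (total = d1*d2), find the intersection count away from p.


By Bezout's theorem, the total intersection number is d1 * d2.
Total = 6 * 2 = 12
Intersection multiplicity at p = 8
Remaining intersections = 12 - 8 = 4

4


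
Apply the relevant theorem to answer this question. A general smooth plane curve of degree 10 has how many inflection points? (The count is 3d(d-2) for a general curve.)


For a general smooth plane curve C of degree d, the inflection points are
the intersection of C with its Hessian curve, which has degree 3(d-2).
By Bezout, the total intersection number is d * 3(d-2) = 10 * 24 = 240.
For a general curve every flex is ordinary, so each contributes
multiplicity 1 to C·Hess(C), and the number of distinct inflection
points is 3d(d-2).
Inflection points = 3*10*(10-2) = 3*10*8 = 240

240


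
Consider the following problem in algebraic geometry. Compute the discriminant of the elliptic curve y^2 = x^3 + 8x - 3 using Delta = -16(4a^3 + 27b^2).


Compute each component:
4a^3 = 4*8^3 = 4*512 = 2048
27b^2 = 27*(-3)^2 = 27*9 = 243
4a^3 + 27b^2 = 2048 + 243 = 2291
Delta = -16*2291 = -36656

-36656


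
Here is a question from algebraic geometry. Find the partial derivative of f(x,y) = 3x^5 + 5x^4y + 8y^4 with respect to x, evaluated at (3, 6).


df/dx = 5*3*x^4 + 4*5*x^3*y
At (3,6): 5*3*3^4 + 4*5*3^3*6
= 1215 + 3240
= 4455

4455


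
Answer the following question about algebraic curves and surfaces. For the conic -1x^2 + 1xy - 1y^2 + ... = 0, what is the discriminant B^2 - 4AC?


The discriminant of a conic Ax^2 + Bxy + Cy^2 + ... = 0 is B^2 - 4AC.
B^2 = 1^2 = 1
4AC = 4*(-1)*(-1) = 4
Discriminant = 1 - 4 = -3

-3


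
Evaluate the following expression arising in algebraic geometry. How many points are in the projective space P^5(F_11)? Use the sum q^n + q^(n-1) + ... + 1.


P^5(F_11) has (q^(n+1) - 1)/(q - 1) points.
= 11^5 + 11^4 + 11^3 + 11^2 + 11^1 + 11^0
= 161051 + 14641 + 1331 + 121 + 11 + 1
= 177156

177156


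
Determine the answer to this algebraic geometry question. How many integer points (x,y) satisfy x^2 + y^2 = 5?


Systematically check integer values of x where x^2 <= 5.
For each valid x, check if 5 - x^2 is a perfect square.
x=1: 5 - 1 = 4, sqrt = 2 (valid)
x=2: 5 - 4 = 1, sqrt = 1 (valid)
Total integer solutions found: 8

8


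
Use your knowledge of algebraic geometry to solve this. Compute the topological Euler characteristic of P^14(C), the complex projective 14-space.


The complex projective space P^14 has one cell in each even real dimension 0, 2, ..., 28.
The cohomology groups are H^{2k}(P^14) = Z for k = 0,...,14, and 0 otherwise.
Euler characteristic = sum of Betti numbers = 1 per even-dimensional cohomology group.
chi(P^14) = 14 + 1 = 15

15


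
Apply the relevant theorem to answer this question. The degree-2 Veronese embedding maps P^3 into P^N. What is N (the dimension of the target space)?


The Veronese embedding v_d: P^n -> P^N maps each point to all
degree-d monomials in n+1 homogeneous coordinates.
N = C(n+d, d) - 1
N = C(3+2, 2) - 1
N = C(5, 2) - 1
C(5, 2) = 10
N = 10 - 1 = 9

9


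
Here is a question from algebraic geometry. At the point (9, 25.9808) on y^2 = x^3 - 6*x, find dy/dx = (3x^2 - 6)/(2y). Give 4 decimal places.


Using implicit differentiation of y^2 = x^3 - 6*x:
2y * dy/dx = 3x^2 - 6
dy/dx = (3x^2 - 6)/(2y)
Numerator: 3*9^2 - 6 = 237
Denominator: 2*25.9808 = 51.9616
dy/dx = 237/51.9616 = 4.5611

4.5611


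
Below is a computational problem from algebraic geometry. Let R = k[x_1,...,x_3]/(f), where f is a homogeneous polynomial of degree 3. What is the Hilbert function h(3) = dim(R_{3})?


For R = k[x_1,...,x_n]/(f) with f homogeneous of degree e:
The Hilbert series is (1 - t^e)/(1 - t)^n.
So h(d) = C(d+n-1, n-1) - C(d-e+n-1, n-1) for d >= e.
With n=3, e=3, d=3:
C(3+3-1, 3-1) = C(5, 2) = 10
C(3-3+3-1, 3-1) = C(2, 2) = 1
h(3) = 10 - 1 = 9

9


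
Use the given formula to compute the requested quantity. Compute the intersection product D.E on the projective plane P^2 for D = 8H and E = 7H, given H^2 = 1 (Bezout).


Using bilinearity of the intersection pairing on the projective plane P^2:
(aH).(bH) = ab * (H.H)
We have H^2 = 1 (Bezout).
D.E = (8H).(7H) = 8*7*1
= 56*1
= 56

56


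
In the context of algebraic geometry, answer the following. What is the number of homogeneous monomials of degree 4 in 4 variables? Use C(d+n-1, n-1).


The number of degree-4 monomials in 4 variables is C(d+n-1, n-1).
= C(4+4-1, 4-1) = C(7, 3)
= 35

35


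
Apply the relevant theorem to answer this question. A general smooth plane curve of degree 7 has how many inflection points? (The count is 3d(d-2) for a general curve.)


For a general smooth plane curve C of degree d, the inflection points are
the intersection of C with its Hessian curve, which has degree 3(d-2).
By Bezout, the total intersection number is d * 3(d-2) = 7 * 15 = 105.
For a general curve every flex is ordinary, so each contributes
multiplicity 1 to C·Hess(C), and the number of distinct inflection
points is 3d(d-2).
Inflection points = 3*7*(7-2) = 3*7*5 = 105

105


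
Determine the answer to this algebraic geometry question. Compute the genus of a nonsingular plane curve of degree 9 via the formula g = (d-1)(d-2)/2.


Using the genus formula for smooth plane curves:
g = (d-1)(d-2)/2
g = (9-1)(9-2)/2
g = 8*7/2
g = 56/2 = 28

28


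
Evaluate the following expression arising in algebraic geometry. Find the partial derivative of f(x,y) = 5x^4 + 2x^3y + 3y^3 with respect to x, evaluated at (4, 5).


df/dx = 4*5*x^3 + 3*2*x^2*y
At (4,5): 4*5*4^3 + 3*2*4^2*5
= 1280 + 480
= 1760

1760


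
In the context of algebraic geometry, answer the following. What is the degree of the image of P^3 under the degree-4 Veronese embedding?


The Veronese variety v_4(P^3) has degree d^r.
d^r = 4^3 = 64

64


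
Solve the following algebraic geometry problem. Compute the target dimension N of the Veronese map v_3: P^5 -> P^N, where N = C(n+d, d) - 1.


The Veronese embedding v_d: P^n -> P^N maps each point to all
degree-d monomials in n+1 homogeneous coordinates.
N = C(n+d, d) - 1
N = C(5+3, 3) - 1
N = C(8, 3) - 1
C(8, 3) = 56
N = 56 - 1 = 55

55


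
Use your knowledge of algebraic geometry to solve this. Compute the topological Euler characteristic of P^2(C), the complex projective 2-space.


The complex projective space P^2 has one cell in each even real dimension 0, 2, ..., 4.
The cohomology groups are H^{2k}(P^2) = Z for k = 0,...,2, and 0 otherwise.
Euler characteristic = sum of Betti numbers = 1 per even-dimensional cohomology group.
chi(P^2) = 2 + 1 = 3

3


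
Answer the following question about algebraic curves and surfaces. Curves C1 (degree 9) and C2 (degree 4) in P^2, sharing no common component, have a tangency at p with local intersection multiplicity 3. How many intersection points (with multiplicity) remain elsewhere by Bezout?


By Bezout's theorem, the total intersection number is d1 * d2.
Total = 9 * 4 = 36
Intersection multiplicity at p = 3
Remaining intersections = 36 - 3 = 33

33


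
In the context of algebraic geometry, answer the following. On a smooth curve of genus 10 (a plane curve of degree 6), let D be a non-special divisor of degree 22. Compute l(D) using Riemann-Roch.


First, compute the genus of a smooth plane curve of degree 6:
g = (d-1)(d-2)/2 = (6-1)(6-2)/2 = 10
For a non-special divisor D (i.e., h^1(D) = 0), Riemann-Roch gives:
l(D) = deg(D) - g + 1
Since deg(D) = 22 >= 2g - 1 = 19, D is non-special.
l(D) = 22 - 10 + 1 = 13

13


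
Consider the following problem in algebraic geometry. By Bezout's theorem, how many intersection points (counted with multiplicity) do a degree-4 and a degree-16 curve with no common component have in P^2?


Bezout's theorem states the intersection count equals the product of degrees.
Intersection count = 4 * 16 = 64

64


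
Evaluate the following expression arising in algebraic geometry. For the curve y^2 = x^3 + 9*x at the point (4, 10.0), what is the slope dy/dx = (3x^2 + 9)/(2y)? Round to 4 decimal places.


Using implicit differentiation of y^2 = x^3 + 9*x:
2y * dy/dx = 3x^2 + 9
dy/dx = (3x^2 + 9)/(2y)
Numerator: 3*4^2 + 9 = 57
Denominator: 2*10.0 = 20.0
dy/dx = 57/20.0 = 2.8500

2.8500


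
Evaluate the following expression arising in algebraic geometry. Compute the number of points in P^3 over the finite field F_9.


P^3(F_9) has (q^(n+1) - 1)/(q - 1) points.
= 9^3 + 9^2 + 9^1 + 9^0
= 729 + 81 + 9 + 1
= 820

820


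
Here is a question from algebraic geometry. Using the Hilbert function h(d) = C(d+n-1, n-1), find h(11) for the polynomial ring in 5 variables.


The Hilbert function for the polynomial ring in 5 variables is:
h(d) = C(d+n-1, n-1)
h(11) = C(11+5-1, 5-1) = C(15, 4)
= 15! / (4! * 11!)
= 1365

1365


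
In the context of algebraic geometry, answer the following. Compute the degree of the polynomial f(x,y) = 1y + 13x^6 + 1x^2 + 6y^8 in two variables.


Examine each term for its total degree (sum of exponents).
  Term '1y' has total degree 0+1 = 1.
  Term '13x^6' has total degree 6+0 = 6.
  Term '1x^2' has total degree 2+0 = 2.
  Term '6y^8' has total degree 0+8 = 8.
The maximum total degree among all terms is 8.

8


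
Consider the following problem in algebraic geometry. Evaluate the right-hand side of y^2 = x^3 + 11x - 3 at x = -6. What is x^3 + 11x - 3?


Compute x^3 + 11x - 3 at x = -6:
x^3 = (-6)^3 = -216
11*x = 11*(-6) = -66
Sum: -216 - 66 - 3 = -285

-285


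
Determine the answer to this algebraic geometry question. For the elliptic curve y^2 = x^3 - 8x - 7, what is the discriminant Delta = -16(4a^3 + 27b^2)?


Compute each component:
4a^3 = 4*(-8)^3 = 4*(-512) = -2048
27b^2 = 27*(-7)^2 = 27*49 = 1323
4a^3 + 27b^2 = -2048 + 1323 = -725
Delta = -16*(-725) = 11600

11600


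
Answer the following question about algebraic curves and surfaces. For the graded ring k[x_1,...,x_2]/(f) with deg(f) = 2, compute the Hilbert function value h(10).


For R = k[x_1,...,x_n]/(f) with f homogeneous of degree e:
The Hilbert series is (1 - t^e)/(1 - t)^n.
So h(d) = C(d+n-1, n-1) - C(d-e+n-1, n-1) for d >= e.
With n=2, e=2, d=10:
C(10+2-1, 2-1) = C(11, 1) = 11
C(10-2+2-1, 2-1) = C(9, 1) = 9
h(10) = 11 - 9 = 2

2


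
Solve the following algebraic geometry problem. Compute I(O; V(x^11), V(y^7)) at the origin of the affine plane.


The intersection multiplicity of V(x^a) and V(y^b) at the origin is:
I(O; V(x^11), V(y^7)) = dim_k(k[x,y]/(x^11, y^7))
A basis for k[x,y]/(x^11, y^7) is the set of monomials x^i * y^j
where 0 <= i < 11 and 0 <= j < 7.
The number of such monomials is 11 * 7 = 77

77


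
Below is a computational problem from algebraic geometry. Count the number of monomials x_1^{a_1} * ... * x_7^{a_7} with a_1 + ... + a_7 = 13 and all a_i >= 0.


The number of degree-13 monomials in 7 variables is C(d+n-1, n-1).
= C(13+7-1, 7-1) = C(19, 6)
= 27132

27132


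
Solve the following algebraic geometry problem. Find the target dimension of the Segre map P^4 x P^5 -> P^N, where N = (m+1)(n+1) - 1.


The Segre embedding maps P^m x P^n into P^N via
all products of coordinates from each factor.
N = (m+1)(n+1) - 1
N = (4+1)(5+1) - 1
N = 5*6 - 1
N = 30 - 1 = 29

29


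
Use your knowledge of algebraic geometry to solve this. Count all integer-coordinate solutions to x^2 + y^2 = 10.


Systematically check integer values of x where x^2 <= 10.
For each valid x, check if 10 - x^2 is a perfect square.
x=1: 10 - 1 = 9, sqrt = 3 (valid)
x=3: 10 - 9 = 1, sqrt = 1 (valid)
Total integer solutions found: 8

8


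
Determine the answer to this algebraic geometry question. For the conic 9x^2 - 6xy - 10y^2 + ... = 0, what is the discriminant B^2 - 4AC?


The discriminant of a conic Ax^2 + Bxy + Cy^2 + ... = 0 is B^2 - 4AC.
B^2 = (-6)^2 = 36
4AC = 4*9*(-10) = -360
Discriminant = 36 + 360 = 396

396


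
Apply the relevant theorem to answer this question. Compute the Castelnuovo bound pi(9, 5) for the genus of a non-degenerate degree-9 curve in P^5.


Castelnuovo's bound: write d - 1 = m(r-1) + epsilon with 0 <= epsilon < r-1.
d - 1 = 9 - 1 = 8
r - 1 = 5 - 1 = 4
8 = 2*4 + 0, so m = 2, epsilon = 0
pi(d, r) = m(m-1)(r-1)/2 + m*epsilon
= 2*1*4/2 + 2*0
= 8/2 + 0
= 4 + 0 = 4

4


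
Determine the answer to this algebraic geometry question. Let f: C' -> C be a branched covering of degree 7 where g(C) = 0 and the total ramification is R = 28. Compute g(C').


Riemann-Hurwitz formula: 2g' - 2 = d(2g - 2) + R
Given: d = 7, g = 0, R = 28
2g' - 2 = 7*(2*0 - 2) + 28
2g' - 2 = 7*(-2) + 28
2g' - 2 = -14 + 28 = 14
2g' = 16
g' = 8

8


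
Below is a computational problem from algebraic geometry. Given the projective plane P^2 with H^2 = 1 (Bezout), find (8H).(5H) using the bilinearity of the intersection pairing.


Using bilinearity of the intersection pairing on the projective plane P^2:
(aH).(bH) = ab * (H.H)
We have H^2 = 1 (Bezout).
D.E = (8H).(5H) = 8*5*1
= 40*1
= 40

40


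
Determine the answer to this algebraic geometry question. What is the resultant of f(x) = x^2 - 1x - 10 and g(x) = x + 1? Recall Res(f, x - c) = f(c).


For Res(f, x - c), we evaluate f at x = c.
f(-1) = (-1)^2 - 1*(-1) - 10
= 1 + 1 - 10
= 2 - 10 = -8
Res(f, g) = -8

-8


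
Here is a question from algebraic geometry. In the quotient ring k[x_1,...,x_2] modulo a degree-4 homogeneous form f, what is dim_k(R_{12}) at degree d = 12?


For R = k[x_1,...,x_n]/(f) with f homogeneous of degree e:
The Hilbert series is (1 - t^e)/(1 - t)^n.
So h(d) = C(d+n-1, n-1) - C(d-e+n-1, n-1) for d >= e.
With n=2, e=4, d=12:
C(12+2-1, 2-1) = C(13, 1) = 13
C(12-4+2-1, 2-1) = C(9, 1) = 9
h(12) = 13 - 9 = 4

4


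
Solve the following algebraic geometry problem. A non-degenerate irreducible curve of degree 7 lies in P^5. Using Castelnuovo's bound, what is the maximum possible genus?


Castelnuovo's bound: write d - 1 = m(r-1) + epsilon with 0 <= epsilon < r-1.
d - 1 = 7 - 1 = 6
r - 1 = 5 - 1 = 4
6 = 1*4 + 2, so m = 1, epsilon = 2
pi(d, r) = m(m-1)(r-1)/2 + m*epsilon
= 1*0*4/2 + 1*2
= 0/2 + 2
= 0 + 2 = 2

2


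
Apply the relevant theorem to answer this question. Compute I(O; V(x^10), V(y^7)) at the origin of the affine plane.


The intersection multiplicity of V(x^a) and V(y^b) at the origin is:
I(O; V(x^10), V(y^7)) = dim_k(k[x,y]/(x^10, y^7))
A basis for k[x,y]/(x^10, y^7) is the set of monomials x^i * y^j
where 0 <= i < 10 and 0 <= j < 7.
The number of such monomials is 10 * 7 = 70

70


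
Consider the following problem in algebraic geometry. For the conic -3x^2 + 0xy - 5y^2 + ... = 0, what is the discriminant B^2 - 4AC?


The discriminant of a conic Ax^2 + Bxy + Cy^2 + ... = 0 is B^2 - 4AC.
B^2 = 0^2 = 0
4AC = 4*(-3)*(-5) = 60
Discriminant = 0 - 60 = -60

-60


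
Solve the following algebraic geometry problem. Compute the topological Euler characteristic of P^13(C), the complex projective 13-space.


The complex projective space P^13 has one cell in each even real dimension 0, 2, ..., 26.
The cohomology groups are H^{2k}(P^13) = Z for k = 0,...,13, and 0 otherwise.
Euler characteristic = sum of Betti numbers = 1 per even-dimensional cohomology group.
chi(P^13) = 13 + 1 = 14

14


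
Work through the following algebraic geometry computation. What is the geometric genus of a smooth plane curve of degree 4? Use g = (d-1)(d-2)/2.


Using the genus formula for smooth plane curves:
g = (d-1)(d-2)/2
g = (4-1)(4-2)/2
g = 3*2/2
g = 6/2 = 3

3


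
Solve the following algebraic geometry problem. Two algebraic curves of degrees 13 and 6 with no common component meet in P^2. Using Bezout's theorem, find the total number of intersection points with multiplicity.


Bezout's theorem states the intersection count equals the product of degrees.
Intersection count = 13 * 6 = 78

78


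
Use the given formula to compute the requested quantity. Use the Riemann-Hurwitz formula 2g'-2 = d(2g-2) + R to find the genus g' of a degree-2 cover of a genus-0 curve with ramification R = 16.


Riemann-Hurwitz formula: 2g' - 2 = d(2g - 2) + R
Given: d = 2, g = 0, R = 16
2g' - 2 = 2*(2*0 - 2) + 16
2g' - 2 = 2*(-2) + 16
2g' - 2 = -4 + 16 = 12
2g' = 14
g' = 7

7


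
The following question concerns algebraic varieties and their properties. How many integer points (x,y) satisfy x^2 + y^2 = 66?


Systematically check integer values of x where x^2 <= 66.
For each valid x, check if 66 - x^2 is a perfect square.
Total integer solutions found: 0

0


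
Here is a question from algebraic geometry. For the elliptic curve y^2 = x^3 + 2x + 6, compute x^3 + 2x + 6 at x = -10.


Compute x^3 + 2x + 6 at x = -10:
x^3 = (-10)^3 = -1000
2*x = 2*(-10) = -20
Sum: -1000 - 20 + 6 = -1014

-1014


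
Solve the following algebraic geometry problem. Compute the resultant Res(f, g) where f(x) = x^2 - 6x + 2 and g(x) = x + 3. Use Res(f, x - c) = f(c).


For Res(f, x - c), we evaluate f at x = c.
f(-3) = (-3)^2 - 6*(-3) + 2
= 9 + 18 + 2
= 27 + 2 = 29
Res(f, g) = 29

29


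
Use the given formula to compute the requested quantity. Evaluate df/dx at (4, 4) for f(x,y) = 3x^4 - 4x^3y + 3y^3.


df/dx = 4*3*x^3 + 3*(-4)*x^2*y
At (4,4): 4*3*4^3 + 3*(-4)*4^2*4
= 768 - 768
= 0

0


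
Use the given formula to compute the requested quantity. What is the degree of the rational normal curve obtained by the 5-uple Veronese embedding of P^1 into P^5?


The rational normal curve in P^5 is the image of P^1 under the 5-uple Veronese.
A general hyperplane in P^5 pulls back to a degree-5 form on P^1, which has 5 zeros,
so the curve meets a general hyperplane in 5 points. Degree = 5.

5


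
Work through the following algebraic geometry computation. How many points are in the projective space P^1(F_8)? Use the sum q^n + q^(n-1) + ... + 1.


P^1(F_8) has (q^(n+1) - 1)/(q - 1) points.
= 8^1 + 8^0
= 8 + 1
= 9

9


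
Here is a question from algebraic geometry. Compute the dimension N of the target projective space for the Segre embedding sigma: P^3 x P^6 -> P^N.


The Segre embedding maps P^m x P^n into P^N via
all products of coordinates from each factor.
N = (m+1)(n+1) - 1
N = (3+1)(6+1) - 1
N = 4*7 - 1
N = 28 - 1 = 27

27


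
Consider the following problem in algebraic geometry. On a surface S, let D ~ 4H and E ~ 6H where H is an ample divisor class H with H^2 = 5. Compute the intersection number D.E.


Using bilinearity of the intersection pairing on a surface S:
(aH).(bH) = ab * (H.H)
We have H^2 = 5.
D.E = (4H).(6H) = 4*6*5
= 24*5
= 120

120


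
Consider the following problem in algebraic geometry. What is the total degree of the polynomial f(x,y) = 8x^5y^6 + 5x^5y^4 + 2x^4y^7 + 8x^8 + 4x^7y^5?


Examine each term for its total degree (sum of exponents).
  Term '8x^5y^6' has total degree 5+6 = 11.
  Term '5x^5y^4' has total degree 5+4 = 9.
  Term '2x^4y^7' has total degree 4+7 = 11.
  Term '8x^8' has total degree 8+0 = 8.
  Term '4x^7y^5' has total degree 7+5 = 12.
The maximum total degree among all terms is 12.

12


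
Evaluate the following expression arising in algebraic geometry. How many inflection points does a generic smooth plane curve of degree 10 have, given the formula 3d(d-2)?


For a general smooth plane curve C of degree d, the inflection points are
the intersection of C with its Hessian curve, which has degree 3(d-2).
By Bezout, the total intersection number is d * 3(d-2) = 10 * 24 = 240.
For a general curve every flex is ordinary, so each contributes
multiplicity 1 to C·Hess(C), and the number of distinct inflection
points is 3d(d-2).
Inflection points = 3*10*(10-2) = 3*10*8 = 240

240


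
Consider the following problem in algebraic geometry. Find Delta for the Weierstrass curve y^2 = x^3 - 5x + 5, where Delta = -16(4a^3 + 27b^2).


Compute each component:
4a^3 = 4*(-5)^3 = 4*(-125) = -500
27b^2 = 27*5^2 = 27*25 = 675
4a^3 + 27b^2 = -500 + 675 = 175
Delta = -16*175 = -2800

-2800


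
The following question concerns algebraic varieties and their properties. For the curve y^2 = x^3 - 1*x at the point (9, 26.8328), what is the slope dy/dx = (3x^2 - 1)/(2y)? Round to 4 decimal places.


Using implicit differentiation of y^2 = x^3 - 1*x:
2y * dy/dx = 3x^2 - 1
dy/dx = (3x^2 - 1)/(2y)
Numerator: 3*9^2 - 1 = 242
Denominator: 2*26.8328 = 53.6656
dy/dx = 242/53.6656 = 4.5094

4.5094


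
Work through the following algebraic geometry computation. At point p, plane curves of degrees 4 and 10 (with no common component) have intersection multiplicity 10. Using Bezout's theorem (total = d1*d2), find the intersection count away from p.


By Bezout's theorem, the total intersection number is d1 * d2.
Total = 4 * 10 = 40
Intersection multiplicity at p = 10
Remaining intersections = 40 - 10 = 30

30


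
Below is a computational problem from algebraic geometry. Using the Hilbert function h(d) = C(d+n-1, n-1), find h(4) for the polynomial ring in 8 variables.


The Hilbert function for the polynomial ring in 8 variables is:
h(d) = C(d+n-1, n-1)
h(4) = C(4+8-1, 8-1) = C(11, 7)
= 11! / (7! * 4!)
= 330

330


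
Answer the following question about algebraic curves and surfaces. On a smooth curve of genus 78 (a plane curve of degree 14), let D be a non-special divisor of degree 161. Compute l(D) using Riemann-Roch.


First, compute the genus of a smooth plane curve of degree 14:
g = (d-1)(d-2)/2 = (14-1)(14-2)/2 = 78
For a non-special divisor D (i.e., h^1(D) = 0), Riemann-Roch gives:
l(D) = deg(D) - g + 1
Since deg(D) = 161 >= 2g - 1 = 155, D is non-special.
l(D) = 161 - 78 + 1 = 84

84


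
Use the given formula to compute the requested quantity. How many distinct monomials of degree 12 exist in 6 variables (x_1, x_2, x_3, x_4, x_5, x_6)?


The number of degree-12 monomials in 6 variables is C(d+n-1, n-1).
= C(12+6-1, 6-1) = C(17, 5)
= 6188

6188


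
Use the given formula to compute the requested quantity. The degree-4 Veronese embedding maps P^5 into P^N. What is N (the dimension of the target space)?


The Veronese embedding v_d: P^n -> P^N maps each point to all
degree-d monomials in n+1 homogeneous coordinates.
N = C(n+d, d) - 1
N = C(5+4, 4) - 1
N = C(9, 4) - 1
C(9, 4) = 126
N = 126 - 1 = 125

125


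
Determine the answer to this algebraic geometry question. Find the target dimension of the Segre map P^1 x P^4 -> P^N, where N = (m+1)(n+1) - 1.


The Segre embedding maps P^m x P^n into P^N via
all products of coordinates from each factor.
N = (m+1)(n+1) - 1
N = (1+1)(4+1) - 1
N = 2*5 - 1
N = 10 - 1 = 9

9


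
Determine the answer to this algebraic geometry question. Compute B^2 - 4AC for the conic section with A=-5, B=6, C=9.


The discriminant of a conic Ax^2 + Bxy + Cy^2 + ... = 0 is B^2 - 4AC.
B^2 = 6^2 = 36
4AC = 4*(-5)*9 = -180
Discriminant = 36 + 180 = 216

216


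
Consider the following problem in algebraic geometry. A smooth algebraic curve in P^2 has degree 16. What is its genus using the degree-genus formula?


Using the genus formula for smooth plane curves:
g = (d-1)(d-2)/2
g = (16-1)(16-2)/2
g = 15*14/2
g = 210/2 = 105

105


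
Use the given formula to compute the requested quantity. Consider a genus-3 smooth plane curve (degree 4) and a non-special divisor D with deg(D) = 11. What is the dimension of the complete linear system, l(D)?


First, compute the genus of a smooth plane curve of degree 4:
g = (d-1)(d-2)/2 = (4-1)(4-2)/2 = 3
For a non-special divisor D (i.e., h^1(D) = 0), Riemann-Roch gives:
l(D) = deg(D) - g + 1
Since deg(D) = 11 >= 2g - 1 = 5, D is non-special.
l(D) = 11 - 3 + 1 = 9

9


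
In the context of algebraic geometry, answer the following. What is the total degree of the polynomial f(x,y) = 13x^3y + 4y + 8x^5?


Examine each term for its total degree (sum of exponents).
  Term '13x^3y' has total degree 3+1 = 4.
  Term '4y' has total degree 0+1 = 1.
  Term '8x^5' has total degree 5+0 = 5.
The maximum total degree among all terms is 5.

5


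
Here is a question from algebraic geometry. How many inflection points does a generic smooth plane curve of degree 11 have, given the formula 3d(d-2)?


For a general smooth plane curve C of degree d, the inflection points are
the intersection of C with its Hessian curve, which has degree 3(d-2).
By Bezout, the total intersection number is d * 3(d-2) = 11 * 27 = 297.
For a general curve every flex is ordinary, so each contributes
multiplicity 1 to C·Hess(C), and the number of distinct inflection
points is 3d(d-2).
Inflection points = 3*11*(11-2) = 3*11*9 = 297

297


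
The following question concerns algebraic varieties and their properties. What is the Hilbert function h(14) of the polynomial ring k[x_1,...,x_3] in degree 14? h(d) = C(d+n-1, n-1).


The Hilbert function for the polynomial ring in 3 variables is:
h(d) = C(d+n-1, n-1)
h(14) = C(14+3-1, 3-1) = C(16, 2)
= 16! / (2! * 14!)
= 120

120


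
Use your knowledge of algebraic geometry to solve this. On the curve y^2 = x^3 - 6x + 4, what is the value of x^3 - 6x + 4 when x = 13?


Compute x^3 - 6x + 4 at x = 13:
x^3 = 13^3 = 2197
(-6)*x = (-6)*13 = -78
Sum: 2197 - 78 + 4 = 2123

2123


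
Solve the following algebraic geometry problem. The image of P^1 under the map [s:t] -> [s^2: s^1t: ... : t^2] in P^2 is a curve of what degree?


The rational normal curve in P^2 is the image of P^1 under the 2-uple Veronese.
A general hyperplane in P^2 pulls back to a degree-2 form on P^1, which has 2 zeros,
so the curve meets a general hyperplane in 2 points. Degree = 2.

2


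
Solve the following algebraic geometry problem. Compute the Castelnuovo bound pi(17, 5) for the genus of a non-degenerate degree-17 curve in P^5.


Castelnuovo's bound: write d - 1 = m(r-1) + epsilon with 0 <= epsilon < r-1.
d - 1 = 17 - 1 = 16
r - 1 = 5 - 1 = 4
16 = 4*4 + 0, so m = 4, epsilon = 0
pi(d, r) = m(m-1)(r-1)/2 + m*epsilon
= 4*3*4/2 + 4*0
= 48/2 + 0
= 24 + 0 = 24

24


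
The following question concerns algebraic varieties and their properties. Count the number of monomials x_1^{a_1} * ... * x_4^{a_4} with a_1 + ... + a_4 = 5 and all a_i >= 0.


The number of degree-5 monomials in 4 variables is C(d+n-1, n-1).
= C(5+4-1, 4-1) = C(8, 3)
= 56

56


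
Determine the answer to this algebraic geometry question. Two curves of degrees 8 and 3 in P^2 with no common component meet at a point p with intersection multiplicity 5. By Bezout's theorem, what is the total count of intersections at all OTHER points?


By Bezout's theorem, the total intersection number is d1 * d2.
Total = 8 * 3 = 24
Intersection multiplicity at p = 5
Remaining intersections = 24 - 5 = 19

19


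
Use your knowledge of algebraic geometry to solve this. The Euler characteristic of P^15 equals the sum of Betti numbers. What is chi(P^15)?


The complex projective space P^15 has one cell in each even real dimension 0, 2, ..., 30.
The cohomology groups are H^{2k}(P^15) = Z for k = 0,...,15, and 0 otherwise.
Euler characteristic = sum of Betti numbers = 1 per even-dimensional cohomology group.
chi(P^15) = 15 + 1 = 16

16


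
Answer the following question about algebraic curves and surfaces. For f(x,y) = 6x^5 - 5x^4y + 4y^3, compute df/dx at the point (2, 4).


df/dx = 5*6*x^4 + 4*(-5)*x^3*y
At (2,4): 5*6*2^4 + 4*(-5)*2^3*4
= 480 - 640
= -160

-160
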